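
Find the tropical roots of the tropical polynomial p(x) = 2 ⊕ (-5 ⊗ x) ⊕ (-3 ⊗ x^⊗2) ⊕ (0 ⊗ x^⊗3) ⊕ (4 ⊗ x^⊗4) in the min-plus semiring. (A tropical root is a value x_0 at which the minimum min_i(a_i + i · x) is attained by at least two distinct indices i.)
Roots: {-4, -3, -2, 7}

Each tropical root is a break point of the lower envelope of the lines y = a_i + i · x (there are 5 lines, with slopes 0, 1, ..., 4). Only the lines that attain the minimum somewhere contribute to roots; other lines are dominated. Here the surviving (envelope) indices are i = 4, i = 3, i = 2, i = 1, i = 0.
Intersections between consecutive envelope lines give the roots: for adjacent envelope indices i < j the intersection is x = (a_i − a_j) / (j − i). Reading off the sorted break points: {-4, -3, -2, 7}.
Verification: at each break x_0, at least two indices attain the minimum of min_i(a_i + i · x_0).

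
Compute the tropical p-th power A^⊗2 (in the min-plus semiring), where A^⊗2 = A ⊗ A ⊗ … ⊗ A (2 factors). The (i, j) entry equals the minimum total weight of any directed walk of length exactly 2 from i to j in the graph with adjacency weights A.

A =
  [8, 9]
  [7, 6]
A^⊗2 =
  [16, 15]
  [13, 12]

Each entry (A^⊗2)_ij equals the minimum over all length-2 walks i = v_0 → v_1 → … → v_2 = j of Σ_t A[v_t][v_{t+1}]. For example, for (i, j) = (0, 1) we minimise over 2 possible intermediate vertex sequences; the minimum is 15, attained along the walk 0 → 1 → 1.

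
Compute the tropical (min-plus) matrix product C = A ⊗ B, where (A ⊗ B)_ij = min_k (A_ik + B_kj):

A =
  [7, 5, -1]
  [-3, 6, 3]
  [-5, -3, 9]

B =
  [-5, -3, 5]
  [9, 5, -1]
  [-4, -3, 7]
A ⊗ B =
  [-5, -4, 4]
  [-8, -6, 2]
  [-10, -8, -4]

Apply the min-plus product entry-by-entry:
  C[0][0] = min over k of (A[0][0] + B[0][0] = 7 + -5 = 2, A[0][1] + B[1][0] = 5 + 9 = 14, A[0][2] + B[2][0] = -1 + -4 = -5) = -5 (attained at k = 2)
  C[0][1] = min over k of (A[0][0] + B[0][1] = 7 + -3 = 4, A[0][1] + B[1][1] = 5 + 5 = 10, A[0][2] + B[2][1] = -1 + -3 = -4) = -4 (attained at k = 2)
  C[0][2] = min over k of (A[0][0] + B[0][2] = 7 + 5 = 12, A[0][1] + B[1][2] = 5 + -1 = 4, A[0][2] + B[2][2] = -1 + 7 = 6) = 4 (attained at k = 1)
  C[1][0] = min over k of (A[1][0] + B[0][0] = -3 + -5 = -8, A[1][1] + B[1][0] = 6 + 9 = 15, A[1][2] + B[2][0] = 3 + -4 = -1) = -8 (attained at k = 0)
  C[1][1] = min over k of (A[1][0] + B[0][1] = -3 + -3 = -6, A[1][1] + B[1][1] = 6 + 5 = 11, A[1][2] + B[2][1] = 3 + -3 = 0) = -6 (attained at k = 0)
  C[1][2] = min over k of (A[1][0] + B[0][2] = -3 + 5 = 2, A[1][1] + B[1][2] = 6 + -1 = 5, A[1][2] + B[2][2] = 3 + 7 = 10) = 2 (attained at k = 0)
  C[2][0] = min over k of (A[2][0] + B[0][0] = -5 + -5 = -10, A[2][1] + B[1][0] = -3 + 9 = 6, A[2][2] + B[2][0] = 9 + -4 = 5) = -10 (attained at k = 0)
  C[2][1] = min over k of (A[2][0] + B[0][1] = -5 + -3 = -8, A[2][1] + B[1][1] = -3 + 5 = 2, A[2][2] + B[2][1] = 9 + -3 = 6) = -8 (attained at k = 0)
  C[2][2] = min over k of (A[2][0] + B[0][2] = -5 + 5 = 0, A[2][1] + B[1][2] = -3 + -1 = -4, A[2][2] + B[2][2] = 9 + 7 = 16) = -4 (attained at k = 1)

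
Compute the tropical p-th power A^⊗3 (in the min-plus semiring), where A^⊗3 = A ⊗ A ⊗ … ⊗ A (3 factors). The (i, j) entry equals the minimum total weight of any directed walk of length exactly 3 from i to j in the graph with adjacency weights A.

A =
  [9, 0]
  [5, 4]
A^⊗3 =
  [9, 5]
  [10, 9]

Each entry (A^⊗3)_ij equals the minimum over all length-3 walks i = v_0 → v_1 → … → v_3 = j of Σ_t A[v_t][v_{t+1}]. For example, for (i, j) = (0, 1) we minimise over 4 possible intermediate vertex sequences; the minimum is 5, attained along the walk 0 → 1 → 0 → 1.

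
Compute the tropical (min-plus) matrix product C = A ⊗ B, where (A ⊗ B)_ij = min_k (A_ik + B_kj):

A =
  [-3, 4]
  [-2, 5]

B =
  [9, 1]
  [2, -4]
A ⊗ B =
  [6, -2]
  [7, -1]

Apply the min-plus product entry-by-entry:
  C[0][0] = min over k of (A[0][0] + B[0][0] = -3 + 9 = 6, A[0][1] + B[1][0] = 4 + 2 = 6) = 6 (attained at k = 0)
  C[0][1] = min over k of (A[0][0] + B[0][1] = -3 + 1 = -2, A[0][1] + B[1][1] = 4 + -4 = 0) = -2 (attained at k = 0)
  C[1][0] = min over k of (A[1][0] + B[0][0] = -2 + 9 = 7, A[1][1] + B[1][0] = 5 + 2 = 7) = 7 (attained at k = 0)
  C[1][1] = min over k of (A[1][0] + B[0][1] = -2 + 1 = -1, A[1][1] + B[1][1] = 5 + -4 = 1) = -1 (attained at k = 0)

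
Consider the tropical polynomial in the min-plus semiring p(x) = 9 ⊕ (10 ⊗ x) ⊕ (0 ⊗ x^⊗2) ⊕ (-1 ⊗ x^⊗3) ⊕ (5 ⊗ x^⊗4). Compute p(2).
p(2) = 4

A tropical monomial a ⊗ x^⊗i evaluates to a + i · x. Evaluating each term at x = 2:
  Term 0 contributes 9 + 0 · 2 = 9
  Term 1 contributes 10 + 1 · 2 = 12
  Term 2 contributes 0 + 2 · 2 = 4
  Term 3 contributes -1 + 3 · 2 = 5
  Term 4 contributes 5 + 4 · 2 = 13
p(2) = ⊕ of these = min[9, 12, 4, 5, 13] = 4.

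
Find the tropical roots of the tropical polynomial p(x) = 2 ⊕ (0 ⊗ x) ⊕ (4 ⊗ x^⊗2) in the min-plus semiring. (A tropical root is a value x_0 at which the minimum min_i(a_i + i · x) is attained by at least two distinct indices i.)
Roots: {-4, 2}

Each tropical root is a break point of the lower envelope of the lines y = a_i + i · x (there are 3 lines, with slopes 0, 1, ..., 2). Only the lines that attain the minimum somewhere contribute to roots; other lines are dominated. Here the surviving (envelope) indices are i = 2, i = 1, i = 0.
Intersections between consecutive envelope lines give the roots: for adjacent envelope indices i < j the intersection is x = (a_i − a_j) / (j − i). Reading off the sorted break points: {-4, 2}.
Verification: at each break x_0, at least two indices attain the minimum of min_i(a_i + i · x_0).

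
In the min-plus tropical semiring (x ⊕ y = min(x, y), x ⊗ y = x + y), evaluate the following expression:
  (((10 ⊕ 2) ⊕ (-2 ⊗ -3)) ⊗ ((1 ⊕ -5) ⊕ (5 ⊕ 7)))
(((10 ⊕ 2) ⊕ (-2 ⊗ -3)) ⊗ ((1 ⊕ -5) ⊕ (5 ⊕ 7))) = -10

Expand innermost to outermost. Recall ⊕ takes the minimum of its arguments and ⊗ takes their sum. Working out the expression (((10 ⊕ 2) ⊕ (-2 ⊗ -3)) ⊗ ((1 ⊕ -5) ⊕ (5 ⊕ 7))) gives -10.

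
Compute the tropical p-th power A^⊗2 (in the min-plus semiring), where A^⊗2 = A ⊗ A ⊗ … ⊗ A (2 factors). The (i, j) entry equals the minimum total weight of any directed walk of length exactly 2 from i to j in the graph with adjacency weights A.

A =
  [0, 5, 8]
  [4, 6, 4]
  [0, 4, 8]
A^⊗2 =
  [0, 5, 8]
  [4, 8, 10]
  [0, 5, 8]

Each entry (A^⊗2)_ij equals the minimum over all length-2 walks i = v_0 → v_1 → … → v_2 = j of Σ_t A[v_t][v_{t+1}]. For example, for (i, j) = (0, 2) we minimise over 3 possible intermediate vertex sequences; the minimum is 8, attained along the walk 0 → 0 → 2.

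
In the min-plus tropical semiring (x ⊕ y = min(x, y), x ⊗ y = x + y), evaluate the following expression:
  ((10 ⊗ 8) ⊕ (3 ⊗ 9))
((10 ⊗ 8) ⊕ (3 ⊗ 9)) = 12

Expand innermost to outermost. Recall ⊕ takes the minimum of its arguments and ⊗ takes their sum. Working out the expression ((10 ⊗ 8) ⊕ (3 ⊗ 9)) gives 12.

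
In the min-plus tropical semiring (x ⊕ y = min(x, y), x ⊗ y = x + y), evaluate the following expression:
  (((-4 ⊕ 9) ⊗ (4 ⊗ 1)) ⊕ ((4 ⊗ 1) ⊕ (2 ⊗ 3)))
(((-4 ⊕ 9) ⊗ (4 ⊗ 1)) ⊕ ((4 ⊗ 1) ⊕ (2 ⊗ 3))) = 1

Expand innermost to outermost. Recall ⊕ takes the minimum of its arguments and ⊗ takes their sum. Working out the expression (((-4 ⊕ 9) ⊗ (4 ⊗ 1)) ⊕ ((4 ⊗ 1) ⊕ (2 ⊗ 3))) gives 1.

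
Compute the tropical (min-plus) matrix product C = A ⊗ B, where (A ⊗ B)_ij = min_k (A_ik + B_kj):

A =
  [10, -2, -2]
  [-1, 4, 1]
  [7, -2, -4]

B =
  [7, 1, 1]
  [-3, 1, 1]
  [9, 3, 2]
A ⊗ B =
  [-5, -1, -1]
  [1, 0, 0]
  [-5, -1, -2]

Apply the min-plus product entry-by-entry:
  C[0][0] = min over k of (A[0][0] + B[0][0] = 10 + 7 = 17, A[0][1] + B[1][0] = -2 + -3 = -5, A[0][2] + B[2][0] = -2 + 9 = 7) = -5 (attained at k = 1)
  C[0][1] = min over k of (A[0][0] + B[0][1] = 10 + 1 = 11, A[0][1] + B[1][1] = -2 + 1 = -1, A[0][2] + B[2][1] = -2 + 3 = 1) = -1 (attained at k = 1)
  C[0][2] = min over k of (A[0][0] + B[0][2] = 10 + 1 = 11, A[0][1] + B[1][2] = -2 + 1 = -1, A[0][2] + B[2][2] = -2 + 2 = 0) = -1 (attained at k = 1)
  C[1][0] = min over k of (A[1][0] + B[0][0] = -1 + 7 = 6, A[1][1] + B[1][0] = 4 + -3 = 1, A[1][2] + B[2][0] = 1 + 9 = 10) = 1 (attained at k = 1)
  C[1][1] = min over k of (A[1][0] + B[0][1] = -1 + 1 = 0, A[1][1] + B[1][1] = 4 + 1 = 5, A[1][2] + B[2][1] = 1 + 3 = 4) = 0 (attained at k = 0)
  C[1][2] = min over k of (A[1][0] + B[0][2] = -1 + 1 = 0, A[1][1] + B[1][2] = 4 + 1 = 5, A[1][2] + B[2][2] = 1 + 2 = 3) = 0 (attained at k = 0)
  C[2][0] = min over k of (A[2][0] + B[0][0] = 7 + 7 = 14, A[2][1] + B[1][0] = -2 + -3 = -5, A[2][2] + B[2][0] = -4 + 9 = 5) = -5 (attained at k = 1)
  C[2][1] = min over k of (A[2][0] + B[0][1] = 7 + 1 = 8, A[2][1] + B[1][1] = -2 + 1 = -1, A[2][2] + B[2][1] = -4 + 3 = -1) = -1 (attained at k = 1)
  C[2][2] = min over k of (A[2][0] + B[0][2] = 7 + 1 = 8, A[2][1] + B[1][2] = -2 + 1 = -1, A[2][2] + B[2][2] = -4 + 2 = -2) = -2 (attained at k = 2)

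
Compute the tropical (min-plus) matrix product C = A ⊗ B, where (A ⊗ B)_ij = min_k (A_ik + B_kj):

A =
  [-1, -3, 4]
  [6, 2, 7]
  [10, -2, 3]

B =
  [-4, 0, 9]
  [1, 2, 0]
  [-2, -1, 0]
A ⊗ B =
  [-5, -1, -3]
  [2, 4, 2]
  [-1, 0, -2]

Apply the min-plus product entry-by-entry:
  C[0][0] = min over k of (A[0][0] + B[0][0] = -1 + -4 = -5, A[0][1] + B[1][0] = -3 + 1 = -2, A[0][2] + B[2][0] = 4 + -2 = 2) = -5 (attained at k = 0)
  C[0][1] = min over k of (A[0][0] + B[0][1] = -1 + 0 = -1, A[0][1] + B[1][1] = -3 + 2 = -1, A[0][2] + B[2][1] = 4 + -1 = 3) = -1 (attained at k = 0)
  C[0][2] = min over k of (A[0][0] + B[0][2] = -1 + 9 = 8, A[0][1] + B[1][2] = -3 + 0 = -3, A[0][2] + B[2][2] = 4 + 0 = 4) = -3 (attained at k = 1)
  C[1][0] = min over k of (A[1][0] + B[0][0] = 6 + -4 = 2, A[1][1] + B[1][0] = 2 + 1 = 3, A[1][2] + B[2][0] = 7 + -2 = 5) = 2 (attained at k = 0)
  C[1][1] = min over k of (A[1][0] + B[0][1] = 6 + 0 = 6, A[1][1] + B[1][1] = 2 + 2 = 4, A[1][2] + B[2][1] = 7 + -1 = 6) = 4 (attained at k = 1)
  C[1][2] = min over k of (A[1][0] + B[0][2] = 6 + 9 = 15, A[1][1] + B[1][2] = 2 + 0 = 2, A[1][2] + B[2][2] = 7 + 0 = 7) = 2 (attained at k = 1)
  C[2][0] = min over k of (A[2][0] + B[0][0] = 10 + -4 = 6, A[2][1] + B[1][0] = -2 + 1 = -1, A[2][2] + B[2][0] = 3 + -2 = 1) = -1 (attained at k = 1)
  C[2][1] = min over k of (A[2][0] + B[0][1] = 10 + 0 = 10, A[2][1] + B[1][1] = -2 + 2 = 0, A[2][2] + B[2][1] = 3 + -1 = 2) = 0 (attained at k = 1)
  C[2][2] = min over k of (A[2][0] + B[0][2] = 10 + 9 = 19, A[2][1] + B[1][2] = -2 + 0 = -2, A[2][2] + B[2][2] = 3 + 0 = 3) = -2 (attained at k = 1)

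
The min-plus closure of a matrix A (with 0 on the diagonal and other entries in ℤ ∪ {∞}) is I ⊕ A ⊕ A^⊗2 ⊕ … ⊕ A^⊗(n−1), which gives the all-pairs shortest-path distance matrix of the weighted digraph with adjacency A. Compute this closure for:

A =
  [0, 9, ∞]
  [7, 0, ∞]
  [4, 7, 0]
Closure =
  [0, 9, ∞]
  [7, 0, ∞]
  [4, 7, 0]

This is the Floyd-Warshall all-pairs shortest-path computation. For each intermediate vertex k = 0, 1, …, 2, update dist[i][j] ← min(dist[i][j], dist[i][k] + dist[k][j]). The final matrix gives, for each (i, j), the minimum total weight of any directed path from i to j (possibly empty when i = j).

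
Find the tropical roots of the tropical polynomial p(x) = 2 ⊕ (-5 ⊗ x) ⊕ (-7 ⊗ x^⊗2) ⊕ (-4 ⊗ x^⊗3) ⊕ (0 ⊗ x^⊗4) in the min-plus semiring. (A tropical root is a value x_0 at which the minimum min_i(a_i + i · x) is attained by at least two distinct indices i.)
Roots: {-4, -3, 2, 7}

Each tropical root is a break point of the lower envelope of the lines y = a_i + i · x (there are 5 lines, with slopes 0, 1, ..., 4). Only the lines that attain the minimum somewhere contribute to roots; other lines are dominated. Here the surviving (envelope) indices are i = 4, i = 3, i = 2, i = 1, i = 0.
Intersections between consecutive envelope lines give the roots: for adjacent envelope indices i < j the intersection is x = (a_i − a_j) / (j − i). Reading off the sorted break points: {-4, -3, 2, 7}.
Verification: at each break x_0, at least two indices attain the minimum of min_i(a_i + i · x_0).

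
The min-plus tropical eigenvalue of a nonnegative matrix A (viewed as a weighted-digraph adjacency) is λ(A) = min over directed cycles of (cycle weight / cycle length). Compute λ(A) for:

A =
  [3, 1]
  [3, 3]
λ(A) = 2

Enumerate directed cycles and compute their means (weight / length). Sample:
  cycle 0 → 0: weight = 3, length = 1, mean = 3/1 ≈ 3.000
  cycle 1 → 1: weight = 3, length = 1, mean = 3/1 ≈ 3.000
  cycle 0 → 1 → 0: weight = 4, length = 2, mean = 4/2 ≈ 2.000
  cycle 1 → 0 → 1: weight = 4, length = 2, mean = 4/2 ≈ 2.000
Minimum mean = 2.000, attained e.g. along the cycle 0 → 1 → 0 with weight 4 and length 2. So λ(A) = 4/2 = 2.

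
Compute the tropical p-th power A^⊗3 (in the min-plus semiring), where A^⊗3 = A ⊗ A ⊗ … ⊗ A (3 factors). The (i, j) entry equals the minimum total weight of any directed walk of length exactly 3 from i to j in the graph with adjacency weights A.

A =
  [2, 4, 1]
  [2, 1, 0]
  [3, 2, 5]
A^⊗3 =
  [5, 4, 3]
  [4, 3, 2]
  [5, 4, 3]

Each entry (A^⊗3)_ij equals the minimum over all length-3 walks i = v_0 → v_1 → … → v_3 = j of Σ_t A[v_t][v_{t+1}]. For example, for (i, j) = (0, 2) we minimise over 9 possible intermediate vertex sequences; the minimum is 3, attained along the walk 0 → 2 → 1 → 2.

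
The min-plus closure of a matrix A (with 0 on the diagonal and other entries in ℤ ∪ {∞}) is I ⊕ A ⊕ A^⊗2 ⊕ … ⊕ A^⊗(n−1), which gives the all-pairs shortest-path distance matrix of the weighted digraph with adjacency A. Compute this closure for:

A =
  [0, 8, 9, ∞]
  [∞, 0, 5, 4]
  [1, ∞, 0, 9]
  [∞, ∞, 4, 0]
Closure =
  [0, 8, 9, 12]
  [6, 0, 5, 4]
  [1, 9, 0, 9]
  [5, 13, 4, 0]

This is the Floyd-Warshall all-pairs shortest-path computation. For each intermediate vertex k = 0, 1, …, 3, update dist[i][j] ← min(dist[i][j], dist[i][k] + dist[k][j]). The final matrix gives, for each (i, j), the minimum total weight of any directed path from i to j (possibly empty when i = j).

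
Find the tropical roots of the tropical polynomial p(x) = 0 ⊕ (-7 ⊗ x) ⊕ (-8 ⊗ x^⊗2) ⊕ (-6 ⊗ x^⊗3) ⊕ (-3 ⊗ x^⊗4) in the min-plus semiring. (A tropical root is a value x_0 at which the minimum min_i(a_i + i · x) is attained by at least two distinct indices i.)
Roots: {-3, -2, 1, 7}

Each tropical root is a break point of the lower envelope of the lines y = a_i + i · x (there are 5 lines, with slopes 0, 1, ..., 4). Only the lines that attain the minimum somewhere contribute to roots; other lines are dominated. Here the surviving (envelope) indices are i = 4, i = 3, i = 2, i = 1, i = 0.
Intersections between consecutive envelope lines give the roots: for adjacent envelope indices i < j the intersection is x = (a_i − a_j) / (j − i). Reading off the sorted break points: {-3, -2, 1, 7}.
Verification: at each break x_0, at least two indices attain the minimum of min_i(a_i + i · x_0).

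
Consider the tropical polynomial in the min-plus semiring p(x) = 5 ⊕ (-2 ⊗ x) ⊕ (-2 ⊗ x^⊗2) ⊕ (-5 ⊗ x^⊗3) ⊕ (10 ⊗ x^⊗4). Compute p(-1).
p(-1) = -8

A tropical monomial a ⊗ x^⊗i evaluates to a + i · x. Evaluating each term at x = -1:
  Term 0 contributes 5 + 0 · -1 = 5
  Term 1 contributes -2 + 1 · -1 = -3
  Term 2 contributes -2 + 2 · -1 = -4
  Term 3 contributes -5 + 3 · -1 = -8
  Term 4 contributes 10 + 4 · -1 = 6
p(-1) = ⊕ of these = min[5, -3, -4, -8, 6] = -8.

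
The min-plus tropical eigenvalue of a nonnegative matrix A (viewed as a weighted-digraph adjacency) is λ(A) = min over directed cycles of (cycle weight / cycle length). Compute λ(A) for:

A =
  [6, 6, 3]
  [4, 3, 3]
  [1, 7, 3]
λ(A) = 2

Enumerate directed cycles and compute their means (weight / length). Sample:
  cycle 0 → 0: weight = 6, length = 1, mean = 6/1 ≈ 6.000
  cycle 1 → 1: weight = 3, length = 1, mean = 3/1 ≈ 3.000
  cycle 2 → 2: weight = 3, length = 1, mean = 3/1 ≈ 3.000
  cycle 0 → 1 → 0: weight = 10, length = 2, mean = 10/2 ≈ 5.000
  cycle 0 → 2 → 0: weight = 4, length = 2, mean = 4/2 ≈ 2.000
  cycle 1 → 0 → 1: weight = 10, length = 2, mean = 10/2 ≈ 5.000
Minimum mean = 2.000, attained e.g. along the cycle 0 → 2 → 0 with weight 4 and length 2. So λ(A) = 4/2 = 2.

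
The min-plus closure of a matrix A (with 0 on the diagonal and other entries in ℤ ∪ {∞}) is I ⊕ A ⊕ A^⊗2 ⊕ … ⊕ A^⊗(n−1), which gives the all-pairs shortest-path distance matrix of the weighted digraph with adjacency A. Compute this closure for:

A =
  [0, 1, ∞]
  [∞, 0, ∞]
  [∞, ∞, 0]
Closure =
  [0, 1, ∞]
  [∞, 0, ∞]
  [∞, ∞, 0]

This is the Floyd-Warshall all-pairs shortest-path computation. For each intermediate vertex k = 0, 1, …, 2, update dist[i][j] ← min(dist[i][j], dist[i][k] + dist[k][j]). The final matrix gives, for each (i, j), the minimum total weight of any directed path from i to j (possibly empty when i = j).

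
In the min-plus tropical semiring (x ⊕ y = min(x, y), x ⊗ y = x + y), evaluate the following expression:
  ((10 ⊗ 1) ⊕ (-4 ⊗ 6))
((10 ⊗ 1) ⊕ (-4 ⊗ 6)) = 2

Expand innermost to outermost. Recall ⊕ takes the minimum of its arguments and ⊗ takes their sum. Working out the expression ((10 ⊗ 1) ⊕ (-4 ⊗ 6)) gives 2.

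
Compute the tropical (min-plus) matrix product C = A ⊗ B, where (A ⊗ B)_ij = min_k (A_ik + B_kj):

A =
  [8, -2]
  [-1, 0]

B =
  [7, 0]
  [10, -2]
A ⊗ B =
  [8, -4]
  [6, -2]

Apply the min-plus product entry-by-entry:
  C[0][0] = min over k of (A[0][0] + B[0][0] = 8 + 7 = 15, A[0][1] + B[1][0] = -2 + 10 = 8) = 8 (attained at k = 1)
  C[0][1] = min over k of (A[0][0] + B[0][1] = 8 + 0 = 8, A[0][1] + B[1][1] = -2 + -2 = -4) = -4 (attained at k = 1)
  C[1][0] = min over k of (A[1][0] + B[0][0] = -1 + 7 = 6, A[1][1] + B[1][0] = 0 + 10 = 10) = 6 (attained at k = 0)
  C[1][1] = min over k of (A[1][0] + B[0][1] = -1 + 0 = -1, A[1][1] + B[1][1] = 0 + -2 = -2) = -2 (attained at k = 1)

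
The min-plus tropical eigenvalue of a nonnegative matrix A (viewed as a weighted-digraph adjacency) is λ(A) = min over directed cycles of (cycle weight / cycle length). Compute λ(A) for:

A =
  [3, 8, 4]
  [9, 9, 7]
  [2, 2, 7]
λ(A) = 3

Enumerate directed cycles and compute their means (weight / length). Sample:
  cycle 0 → 0: weight = 3, length = 1, mean = 3/1 ≈ 3.000
  cycle 1 → 1: weight = 9, length = 1, mean = 9/1 ≈ 9.000
  cycle 2 → 2: weight = 7, length = 1, mean = 7/1 ≈ 7.000
  cycle 0 → 1 → 0: weight = 17, length = 2, mean = 17/2 ≈ 8.500
  cycle 0 → 2 → 0: weight = 6, length = 2, mean = 6/2 ≈ 3.000
  cycle 1 → 0 → 1: weight = 17, length = 2, mean = 17/2 ≈ 8.500
Minimum mean = 3.000, attained e.g. along the cycle 0 → 0 with weight 3 and length 1. So λ(A) = 3/1 = 3.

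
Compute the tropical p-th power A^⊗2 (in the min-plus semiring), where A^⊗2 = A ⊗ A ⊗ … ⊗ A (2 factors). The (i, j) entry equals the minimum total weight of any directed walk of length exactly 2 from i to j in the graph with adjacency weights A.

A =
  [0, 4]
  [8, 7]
A^⊗2 =
  [0, 4]
  [8, 12]

Each entry (A^⊗2)_ij equals the minimum over all length-2 walks i = v_0 → v_1 → … → v_2 = j of Σ_t A[v_t][v_{t+1}]. For example, for (i, j) = (0, 1) we minimise over 2 possible intermediate vertex sequences; the minimum is 4, attained along the walk 0 → 0 → 1.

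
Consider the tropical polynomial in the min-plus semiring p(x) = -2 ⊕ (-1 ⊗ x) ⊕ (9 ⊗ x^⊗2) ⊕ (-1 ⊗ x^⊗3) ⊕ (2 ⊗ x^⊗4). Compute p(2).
p(2) = -2

A tropical monomial a ⊗ x^⊗i evaluates to a + i · x. Evaluating each term at x = 2:
  Term 0 contributes -2 + 0 · 2 = -2
  Term 1 contributes -1 + 1 · 2 = 1
  Term 2 contributes 9 + 2 · 2 = 13
  Term 3 contributes -1 + 3 · 2 = 5
  Term 4 contributes 2 + 4 · 2 = 10
p(2) = ⊕ of these = min[-2, 1, 13, 5, 10] = -2.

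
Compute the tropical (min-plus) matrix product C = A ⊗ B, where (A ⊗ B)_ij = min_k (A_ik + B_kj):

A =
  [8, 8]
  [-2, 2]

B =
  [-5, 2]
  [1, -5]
A ⊗ B =
  [3, 3]
  [-7, -3]

Apply the min-plus product entry-by-entry:
  C[0][0] = min over k of (A[0][0] + B[0][0] = 8 + -5 = 3, A[0][1] + B[1][0] = 8 + 1 = 9) = 3 (attained at k = 0)
  C[0][1] = min over k of (A[0][0] + B[0][1] = 8 + 2 = 10, A[0][1] + B[1][1] = 8 + -5 = 3) = 3 (attained at k = 1)
  C[1][0] = min over k of (A[1][0] + B[0][0] = -2 + -5 = -7, A[1][1] + B[1][0] = 2 + 1 = 3) = -7 (attained at k = 0)
  C[1][1] = min over k of (A[1][0] + B[0][1] = -2 + 2 = 0, A[1][1] + B[1][1] = 2 + -5 = -3) = -3 (attained at k = 1)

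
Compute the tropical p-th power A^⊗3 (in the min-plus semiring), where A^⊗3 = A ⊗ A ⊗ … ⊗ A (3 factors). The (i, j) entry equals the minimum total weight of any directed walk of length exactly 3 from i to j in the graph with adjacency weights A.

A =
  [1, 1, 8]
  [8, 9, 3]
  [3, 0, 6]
A^⊗3 =
  [3, 3, 5]
  [7, 7, 6]
  [5, 3, 7]

Each entry (A^⊗3)_ij equals the minimum over all length-3 walks i = v_0 → v_1 → … → v_3 = j of Σ_t A[v_t][v_{t+1}]. For example, for (i, j) = (0, 2) we minimise over 9 possible intermediate vertex sequences; the minimum is 5, attained along the walk 0 → 0 → 1 → 2.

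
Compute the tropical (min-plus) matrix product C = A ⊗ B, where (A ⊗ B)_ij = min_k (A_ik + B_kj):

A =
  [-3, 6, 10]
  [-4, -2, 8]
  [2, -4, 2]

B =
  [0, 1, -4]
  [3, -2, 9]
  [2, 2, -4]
A ⊗ B =
  [-3, -2, -7]
  [-4, -4, -8]
  [-1, -6, -2]

Apply the min-plus product entry-by-entry:
  C[0][0] = min over k of (A[0][0] + B[0][0] = -3 + 0 = -3, A[0][1] + B[1][0] = 6 + 3 = 9, A[0][2] + B[2][0] = 10 + 2 = 12) = -3 (attained at k = 0)
  C[0][1] = min over k of (A[0][0] + B[0][1] = -3 + 1 = -2, A[0][1] + B[1][1] = 6 + -2 = 4, A[0][2] + B[2][1] = 10 + 2 = 12) = -2 (attained at k = 0)
  C[0][2] = min over k of (A[0][0] + B[0][2] = -3 + -4 = -7, A[0][1] + B[1][2] = 6 + 9 = 15, A[0][2] + B[2][2] = 10 + -4 = 6) = -7 (attained at k = 0)
  C[1][0] = min over k of (A[1][0] + B[0][0] = -4 + 0 = -4, A[1][1] + B[1][0] = -2 + 3 = 1, A[1][2] + B[2][0] = 8 + 2 = 10) = -4 (attained at k = 0)
  C[1][1] = min over k of (A[1][0] + B[0][1] = -4 + 1 = -3, A[1][1] + B[1][1] = -2 + -2 = -4, A[1][2] + B[2][1] = 8 + 2 = 10) = -4 (attained at k = 1)
  C[1][2] = min over k of (A[1][0] + B[0][2] = -4 + -4 = -8, A[1][1] + B[1][2] = -2 + 9 = 7, A[1][2] + B[2][2] = 8 + -4 = 4) = -8 (attained at k = 0)
  C[2][0] = min over k of (A[2][0] + B[0][0] = 2 + 0 = 2, A[2][1] + B[1][0] = -4 + 3 = -1, A[2][2] + B[2][0] = 2 + 2 = 4) = -1 (attained at k = 1)
  C[2][1] = min over k of (A[2][0] + B[0][1] = 2 + 1 = 3, A[2][1] + B[1][1] = -4 + -2 = -6, A[2][2] + B[2][1] = 2 + 2 = 4) = -6 (attained at k = 1)
  C[2][2] = min over k of (A[2][0] + B[0][2] = 2 + -4 = -2, A[2][1] + B[1][2] = -4 + 9 = 5, A[2][2] + B[2][2] = 2 + -4 = -2) = -2 (attained at k = 0)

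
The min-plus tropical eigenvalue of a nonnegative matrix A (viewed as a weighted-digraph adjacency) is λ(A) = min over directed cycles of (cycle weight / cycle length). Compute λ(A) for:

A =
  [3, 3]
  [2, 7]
λ(A) = 5/2

Enumerate directed cycles and compute their means (weight / length). Sample:
  cycle 0 → 0: weight = 3, length = 1, mean = 3/1 ≈ 3.000
  cycle 1 → 1: weight = 7, length = 1, mean = 7/1 ≈ 7.000
  cycle 0 → 1 → 0: weight = 5, length = 2, mean = 5/2 ≈ 2.500
  cycle 1 → 0 → 1: weight = 5, length = 2, mean = 5/2 ≈ 2.500
Minimum mean = 2.500, attained e.g. along the cycle 0 → 1 → 0 with weight 5 and length 2. So λ(A) = 5/2 = 5/2.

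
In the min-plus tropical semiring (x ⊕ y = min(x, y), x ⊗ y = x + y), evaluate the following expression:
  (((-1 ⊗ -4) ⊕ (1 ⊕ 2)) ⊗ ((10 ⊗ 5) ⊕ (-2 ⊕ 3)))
(((-1 ⊗ -4) ⊕ (1 ⊕ 2)) ⊗ ((10 ⊗ 5) ⊕ (-2 ⊕ 3))) = -7

Expand innermost to outermost. Recall ⊕ takes the minimum of its arguments and ⊗ takes their sum. Working out the expression (((-1 ⊗ -4) ⊕ (1 ⊕ 2)) ⊗ ((10 ⊗ 5) ⊕ (-2 ⊕ 3))) gives -7.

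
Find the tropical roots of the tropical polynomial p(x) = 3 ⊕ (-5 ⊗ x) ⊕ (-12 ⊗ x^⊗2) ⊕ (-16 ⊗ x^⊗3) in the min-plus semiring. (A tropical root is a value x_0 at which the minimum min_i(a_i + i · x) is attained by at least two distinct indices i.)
Roots: {4, 7, 8}

Each tropical root is a break point of the lower envelope of the lines y = a_i + i · x (there are 4 lines, with slopes 0, 1, ..., 3). Only the lines that attain the minimum somewhere contribute to roots; other lines are dominated. Here the surviving (envelope) indices are i = 3, i = 2, i = 1, i = 0.
Intersections between consecutive envelope lines give the roots: for adjacent envelope indices i < j the intersection is x = (a_i − a_j) / (j − i). Reading off the sorted break points: {4, 7, 8}.
Verification: at each break x_0, at least two indices attain the minimum of min_i(a_i + i · x_0).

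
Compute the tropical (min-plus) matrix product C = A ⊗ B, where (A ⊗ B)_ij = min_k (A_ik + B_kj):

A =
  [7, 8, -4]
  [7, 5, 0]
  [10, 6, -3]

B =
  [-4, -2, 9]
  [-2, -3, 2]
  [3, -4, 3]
A ⊗ B =
  [-1, -8, -1]
  [3, -4, 3]
  [0, -7, 0]

Apply the min-plus product entry-by-entry:
  C[0][0] = min over k of (A[0][0] + B[0][0] = 7 + -4 = 3, A[0][1] + B[1][0] = 8 + -2 = 6, A[0][2] + B[2][0] = -4 + 3 = -1) = -1 (attained at k = 2)
  C[0][1] = min over k of (A[0][0] + B[0][1] = 7 + -2 = 5, A[0][1] + B[1][1] = 8 + -3 = 5, A[0][2] + B[2][1] = -4 + -4 = -8) = -8 (attained at k = 2)
  C[0][2] = min over k of (A[0][0] + B[0][2] = 7 + 9 = 16, A[0][1] + B[1][2] = 8 + 2 = 10, A[0][2] + B[2][2] = -4 + 3 = -1) = -1 (attained at k = 2)
  C[1][0] = min over k of (A[1][0] + B[0][0] = 7 + -4 = 3, A[1][1] + B[1][0] = 5 + -2 = 3, A[1][2] + B[2][0] = 0 + 3 = 3) = 3 (attained at k = 0)
  C[1][1] = min over k of (A[1][0] + B[0][1] = 7 + -2 = 5, A[1][1] + B[1][1] = 5 + -3 = 2, A[1][2] + B[2][1] = 0 + -4 = -4) = -4 (attained at k = 2)
  C[1][2] = min over k of (A[1][0] + B[0][2] = 7 + 9 = 16, A[1][1] + B[1][2] = 5 + 2 = 7, A[1][2] + B[2][2] = 0 + 3 = 3) = 3 (attained at k = 2)
  C[2][0] = min over k of (A[2][0] + B[0][0] = 10 + -4 = 6, A[2][1] + B[1][0] = 6 + -2 = 4, A[2][2] + B[2][0] = -3 + 3 = 0) = 0 (attained at k = 2)
  C[2][1] = min over k of (A[2][0] + B[0][1] = 10 + -2 = 8, A[2][1] + B[1][1] = 6 + -3 = 3, A[2][2] + B[2][1] = -3 + -4 = -7) = -7 (attained at k = 2)
  C[2][2] = min over k of (A[2][0] + B[0][2] = 10 + 9 = 19, A[2][1] + B[1][2] = 6 + 2 = 8, A[2][2] + B[2][2] = -3 + 3 = 0) = 0 (attained at k = 2)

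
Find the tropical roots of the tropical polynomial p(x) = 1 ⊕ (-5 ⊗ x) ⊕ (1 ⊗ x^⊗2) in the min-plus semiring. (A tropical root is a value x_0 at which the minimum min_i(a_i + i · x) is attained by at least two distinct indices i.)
Roots: {-6, 6}

Each tropical root is a break point of the lower envelope of the lines y = a_i + i · x (there are 3 lines, with slopes 0, 1, ..., 2). Only the lines that attain the minimum somewhere contribute to roots; other lines are dominated. Here the surviving (envelope) indices are i = 2, i = 1, i = 0.
Intersections between consecutive envelope lines give the roots: for adjacent envelope indices i < j the intersection is x = (a_i − a_j) / (j − i). Reading off the sorted break points: {-6, 6}.
Verification: at each break x_0, at least two indices attain the minimum of min_i(a_i + i · x_0).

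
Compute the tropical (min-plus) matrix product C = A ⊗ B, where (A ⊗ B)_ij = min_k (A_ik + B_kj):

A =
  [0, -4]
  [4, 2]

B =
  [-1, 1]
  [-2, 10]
A ⊗ B =
  [-6, 1]
  [0, 5]

Apply the min-plus product entry-by-entry:
  C[0][0] = min over k of (A[0][0] + B[0][0] = 0 + -1 = -1, A[0][1] + B[1][0] = -4 + -2 = -6) = -6 (attained at k = 1)
  C[0][1] = min over k of (A[0][0] + B[0][1] = 0 + 1 = 1, A[0][1] + B[1][1] = -4 + 10 = 6) = 1 (attained at k = 0)
  C[1][0] = min over k of (A[1][0] + B[0][0] = 4 + -1 = 3, A[1][1] + B[1][0] = 2 + -2 = 0) = 0 (attained at k = 1)
  C[1][1] = min over k of (A[1][0] + B[0][1] = 4 + 1 = 5, A[1][1] + B[1][1] = 2 + 10 = 12) = 5 (attained at k = 0)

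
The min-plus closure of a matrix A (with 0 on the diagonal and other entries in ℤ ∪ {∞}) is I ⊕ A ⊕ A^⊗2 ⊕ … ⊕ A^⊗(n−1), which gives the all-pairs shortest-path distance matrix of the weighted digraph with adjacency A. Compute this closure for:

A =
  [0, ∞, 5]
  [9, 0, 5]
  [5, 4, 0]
Closure =
  [0, 9, 5]
  [9, 0, 5]
  [5, 4, 0]

This is the Floyd-Warshall all-pairs shortest-path computation. For each intermediate vertex k = 0, 1, …, 2, update dist[i][j] ← min(dist[i][j], dist[i][k] + dist[k][j]). The final matrix gives, for each (i, j), the minimum total weight of any directed path from i to j (possibly empty when i = j).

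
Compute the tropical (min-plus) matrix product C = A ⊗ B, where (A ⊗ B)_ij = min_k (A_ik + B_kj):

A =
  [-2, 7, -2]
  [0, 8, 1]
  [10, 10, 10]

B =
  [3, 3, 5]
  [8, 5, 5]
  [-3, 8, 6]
A ⊗ B =
  [-5, 1, 3]
  [-2, 3, 5]
  [7, 13, 15]

Apply the min-plus product entry-by-entry:
  C[0][0] = min over k of (A[0][0] + B[0][0] = -2 + 3 = 1, A[0][1] + B[1][0] = 7 + 8 = 15, A[0][2] + B[2][0] = -2 + -3 = -5) = -5 (attained at k = 2)
  C[0][1] = min over k of (A[0][0] + B[0][1] = -2 + 3 = 1, A[0][1] + B[1][1] = 7 + 5 = 12, A[0][2] + B[2][1] = -2 + 8 = 6) = 1 (attained at k = 0)
  C[0][2] = min over k of (A[0][0] + B[0][2] = -2 + 5 = 3, A[0][1] + B[1][2] = 7 + 5 = 12, A[0][2] + B[2][2] = -2 + 6 = 4) = 3 (attained at k = 0)
  C[1][0] = min over k of (A[1][0] + B[0][0] = 0 + 3 = 3, A[1][1] + B[1][0] = 8 + 8 = 16, A[1][2] + B[2][0] = 1 + -3 = -2) = -2 (attained at k = 2)
  C[1][1] = min over k of (A[1][0] + B[0][1] = 0 + 3 = 3, A[1][1] + B[1][1] = 8 + 5 = 13, A[1][2] + B[2][1] = 1 + 8 = 9) = 3 (attained at k = 0)
  C[1][2] = min over k of (A[1][0] + B[0][2] = 0 + 5 = 5, A[1][1] + B[1][2] = 8 + 5 = 13, A[1][2] + B[2][2] = 1 + 6 = 7) = 5 (attained at k = 0)
  C[2][0] = min over k of (A[2][0] + B[0][0] = 10 + 3 = 13, A[2][1] + B[1][0] = 10 + 8 = 18, A[2][2] + B[2][0] = 10 + -3 = 7) = 7 (attained at k = 2)
  C[2][1] = min over k of (A[2][0] + B[0][1] = 10 + 3 = 13, A[2][1] + B[1][1] = 10 + 5 = 15, A[2][2] + B[2][1] = 10 + 8 = 18) = 13 (attained at k = 0)
  C[2][2] = min over k of (A[2][0] + B[0][2] = 10 + 5 = 15, A[2][1] + B[1][2] = 10 + 5 = 15, A[2][2] + B[2][2] = 10 + 6 = 16) = 15 (attained at k = 0)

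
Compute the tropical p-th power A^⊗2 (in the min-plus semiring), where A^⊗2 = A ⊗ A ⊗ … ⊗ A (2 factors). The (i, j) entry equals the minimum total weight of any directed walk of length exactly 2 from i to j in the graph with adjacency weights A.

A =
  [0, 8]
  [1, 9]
A^⊗2 =
  [0, 8]
  [1, 9]

Each entry (A^⊗2)_ij equals the minimum over all length-2 walks i = v_0 → v_1 → … → v_2 = j of Σ_t A[v_t][v_{t+1}]. For example, for (i, j) = (0, 1) we minimise over 2 possible intermediate vertex sequences; the minimum is 8, attained along the walk 0 → 0 → 1.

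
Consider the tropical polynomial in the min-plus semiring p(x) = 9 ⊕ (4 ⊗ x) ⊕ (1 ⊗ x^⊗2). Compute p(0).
p(0) = 1

A tropical monomial a ⊗ x^⊗i evaluates to a + i · x. Evaluating each term at x = 0:
  Term 0 contributes 9 + 0 · 0 = 9
  Term 1 contributes 4 + 1 · 0 = 4
  Term 2 contributes 1 + 2 · 0 = 1
p(0) = ⊕ of these = min[9, 4, 1] = 1.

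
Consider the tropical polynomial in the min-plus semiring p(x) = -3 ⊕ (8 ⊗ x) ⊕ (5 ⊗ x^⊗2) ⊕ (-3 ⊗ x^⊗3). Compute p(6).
p(6) = -3

A tropical monomial a ⊗ x^⊗i evaluates to a + i · x. Evaluating each term at x = 6:
  Term 0 contributes -3 + 0 · 6 = -3
  Term 1 contributes 8 + 1 · 6 = 14
  Term 2 contributes 5 + 2 · 6 = 17
  Term 3 contributes -3 + 3 · 6 = 15
p(6) = ⊕ of these = min[-3, 14, 17, 15] = -3.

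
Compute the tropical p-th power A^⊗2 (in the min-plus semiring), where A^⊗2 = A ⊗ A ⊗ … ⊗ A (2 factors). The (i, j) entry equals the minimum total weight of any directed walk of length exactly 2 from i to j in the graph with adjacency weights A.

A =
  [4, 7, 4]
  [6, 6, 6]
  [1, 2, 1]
A^⊗2 =
  [5, 6, 5]
  [7, 8, 7]
  [2, 3, 2]

Each entry (A^⊗2)_ij equals the minimum over all length-2 walks i = v_0 → v_1 → … → v_2 = j of Σ_t A[v_t][v_{t+1}]. For example, for (i, j) = (0, 2) we minimise over 3 possible intermediate vertex sequences; the minimum is 5, attained along the walk 0 → 2 → 2.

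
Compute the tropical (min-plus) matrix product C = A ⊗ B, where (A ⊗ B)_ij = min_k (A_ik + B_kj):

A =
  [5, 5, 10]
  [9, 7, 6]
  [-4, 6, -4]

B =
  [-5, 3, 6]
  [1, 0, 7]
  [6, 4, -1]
A ⊗ B =
  [0, 5, 9]
  [4, 7, 5]
  [-9, -1, -5]

Apply the min-plus product entry-by-entry:
  C[0][0] = min over k of (A[0][0] + B[0][0] = 5 + -5 = 0, A[0][1] + B[1][0] = 5 + 1 = 6, A[0][2] + B[2][0] = 10 + 6 = 16) = 0 (attained at k = 0)
  C[0][1] = min over k of (A[0][0] + B[0][1] = 5 + 3 = 8, A[0][1] + B[1][1] = 5 + 0 = 5, A[0][2] + B[2][1] = 10 + 4 = 14) = 5 (attained at k = 1)
  C[0][2] = min over k of (A[0][0] + B[0][2] = 5 + 6 = 11, A[0][1] + B[1][2] = 5 + 7 = 12, A[0][2] + B[2][2] = 10 + -1 = 9) = 9 (attained at k = 2)
  C[1][0] = min over k of (A[1][0] + B[0][0] = 9 + -5 = 4, A[1][1] + B[1][0] = 7 + 1 = 8, A[1][2] + B[2][0] = 6 + 6 = 12) = 4 (attained at k = 0)
  C[1][1] = min over k of (A[1][0] + B[0][1] = 9 + 3 = 12, A[1][1] + B[1][1] = 7 + 0 = 7, A[1][2] + B[2][1] = 6 + 4 = 10) = 7 (attained at k = 1)
  C[1][2] = min over k of (A[1][0] + B[0][2] = 9 + 6 = 15, A[1][1] + B[1][2] = 7 + 7 = 14, A[1][2] + B[2][2] = 6 + -1 = 5) = 5 (attained at k = 2)
  C[2][0] = min over k of (A[2][0] + B[0][0] = -4 + -5 = -9, A[2][1] + B[1][0] = 6 + 1 = 7, A[2][2] + B[2][0] = -4 + 6 = 2) = -9 (attained at k = 0)
  C[2][1] = min over k of (A[2][0] + B[0][1] = -4 + 3 = -1, A[2][1] + B[1][1] = 6 + 0 = 6, A[2][2] + B[2][1] = -4 + 4 = 0) = -1 (attained at k = 0)
  C[2][2] = min over k of (A[2][0] + B[0][2] = -4 + 6 = 2, A[2][1] + B[1][2] = 6 + 7 = 13, A[2][2] + B[2][2] = -4 + -1 = -5) = -5 (attained at k = 2)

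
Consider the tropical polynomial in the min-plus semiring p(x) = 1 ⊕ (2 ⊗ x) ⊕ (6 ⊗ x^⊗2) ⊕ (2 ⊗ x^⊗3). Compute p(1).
p(1) = 1

A tropical monomial a ⊗ x^⊗i evaluates to a + i · x. Evaluating each term at x = 1:
  Term 0 contributes 1 + 0 · 1 = 1
  Term 1 contributes 2 + 1 · 1 = 3
  Term 2 contributes 6 + 2 · 1 = 8
  Term 3 contributes 2 + 3 · 1 = 5
p(1) = ⊕ of these = min[1, 3, 8, 5] = 1.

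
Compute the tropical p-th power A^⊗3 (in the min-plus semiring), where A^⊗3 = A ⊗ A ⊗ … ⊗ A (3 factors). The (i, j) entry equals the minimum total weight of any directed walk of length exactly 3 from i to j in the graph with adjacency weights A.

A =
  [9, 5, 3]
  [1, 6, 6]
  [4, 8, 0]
A^⊗3 =
  [7, 11, 3]
  [7, 12, 4]
  [4, 8, 0]

Each entry (A^⊗3)_ij equals the minimum over all length-3 walks i = v_0 → v_1 → … → v_3 = j of Σ_t A[v_t][v_{t+1}]. For example, for (i, j) = (0, 2) we minimise over 9 possible intermediate vertex sequences; the minimum is 3, attained along the walk 0 → 2 → 2 → 2.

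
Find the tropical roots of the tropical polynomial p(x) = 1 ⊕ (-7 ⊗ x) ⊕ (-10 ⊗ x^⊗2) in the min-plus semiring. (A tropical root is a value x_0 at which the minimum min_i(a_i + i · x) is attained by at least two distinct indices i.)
Roots: {3, 8}

Each tropical root is a break point of the lower envelope of the lines y = a_i + i · x (there are 3 lines, with slopes 0, 1, ..., 2). Only the lines that attain the minimum somewhere contribute to roots; other lines are dominated. Here the surviving (envelope) indices are i = 2, i = 1, i = 0.
Intersections between consecutive envelope lines give the roots: for adjacent envelope indices i < j the intersection is x = (a_i − a_j) / (j − i). Reading off the sorted break points: {3, 8}.
Verification: at each break x_0, at least two indices attain the minimum of min_i(a_i + i · x_0).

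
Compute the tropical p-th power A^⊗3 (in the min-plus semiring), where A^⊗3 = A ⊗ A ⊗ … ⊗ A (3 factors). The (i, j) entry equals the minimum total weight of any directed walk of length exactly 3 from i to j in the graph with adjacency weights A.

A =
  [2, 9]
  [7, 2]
A^⊗3 =
  [6, 13]
  [11, 6]

Each entry (A^⊗3)_ij equals the minimum over all length-3 walks i = v_0 → v_1 → … → v_3 = j of Σ_t A[v_t][v_{t+1}]. For example, for (i, j) = (0, 1) we minimise over 4 possible intermediate vertex sequences; the minimum is 13, attained along the walk 0 → 0 → 0 → 1.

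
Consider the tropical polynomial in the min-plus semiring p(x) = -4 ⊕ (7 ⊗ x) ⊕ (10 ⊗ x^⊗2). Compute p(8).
p(8) = -4

A tropical monomial a ⊗ x^⊗i evaluates to a + i · x. Evaluating each term at x = 8:
  Term 0 contributes -4 + 0 · 8 = -4
  Term 1 contributes 7 + 1 · 8 = 15
  Term 2 contributes 10 + 2 · 8 = 26
p(8) = ⊕ of these = min[-4, 15, 26] = -4.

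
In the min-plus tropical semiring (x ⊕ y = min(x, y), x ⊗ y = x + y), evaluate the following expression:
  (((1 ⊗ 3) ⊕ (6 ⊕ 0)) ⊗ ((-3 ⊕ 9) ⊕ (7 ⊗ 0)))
(((1 ⊗ 3) ⊕ (6 ⊕ 0)) ⊗ ((-3 ⊕ 9) ⊕ (7 ⊗ 0))) = -3

Expand innermost to outermost. Recall ⊕ takes the minimum of its arguments and ⊗ takes their sum. Working out the expression (((1 ⊗ 3) ⊕ (6 ⊕ 0)) ⊗ ((-3 ⊕ 9) ⊕ (7 ⊗ 0))) gives -3.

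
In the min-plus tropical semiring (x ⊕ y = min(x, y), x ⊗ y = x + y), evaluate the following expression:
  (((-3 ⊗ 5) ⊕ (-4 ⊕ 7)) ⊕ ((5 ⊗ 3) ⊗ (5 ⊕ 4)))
(((-3 ⊗ 5) ⊕ (-4 ⊕ 7)) ⊕ ((5 ⊗ 3) ⊗ (5 ⊕ 4))) = -4

Expand innermost to outermost. Recall ⊕ takes the minimum of its arguments and ⊗ takes their sum. Working out the expression (((-3 ⊗ 5) ⊕ (-4 ⊕ 7)) ⊕ ((5 ⊗ 3) ⊗ (5 ⊕ 4))) gives -4.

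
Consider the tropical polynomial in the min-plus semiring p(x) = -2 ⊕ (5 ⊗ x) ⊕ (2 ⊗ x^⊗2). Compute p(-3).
p(-3) = -4

A tropical monomial a ⊗ x^⊗i evaluates to a + i · x. Evaluating each term at x = -3:
  Term 0 contributes -2 + 0 · -3 = -2
  Term 1 contributes 5 + 1 · -3 = 2
  Term 2 contributes 2 + 2 · -3 = -4
p(-3) = ⊕ of these = min[-2, 2, -4] = -4.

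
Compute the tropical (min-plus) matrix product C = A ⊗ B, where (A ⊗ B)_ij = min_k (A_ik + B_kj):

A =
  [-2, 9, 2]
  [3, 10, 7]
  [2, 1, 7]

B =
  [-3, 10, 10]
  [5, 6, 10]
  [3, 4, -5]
A ⊗ B =
  [-5, 6, -3]
  [0, 11, 2]
  [-1, 7, 2]

Apply the min-plus product entry-by-entry:
  C[0][0] = min over k of (A[0][0] + B[0][0] = -2 + -3 = -5, A[0][1] + B[1][0] = 9 + 5 = 14, A[0][2] + B[2][0] = 2 + 3 = 5) = -5 (attained at k = 0)
  C[0][1] = min over k of (A[0][0] + B[0][1] = -2 + 10 = 8, A[0][1] + B[1][1] = 9 + 6 = 15, A[0][2] + B[2][1] = 2 + 4 = 6) = 6 (attained at k = 2)
  C[0][2] = min over k of (A[0][0] + B[0][2] = -2 + 10 = 8, A[0][1] + B[1][2] = 9 + 10 = 19, A[0][2] + B[2][2] = 2 + -5 = -3) = -3 (attained at k = 2)
  C[1][0] = min over k of (A[1][0] + B[0][0] = 3 + -3 = 0, A[1][1] + B[1][0] = 10 + 5 = 15, A[1][2] + B[2][0] = 7 + 3 = 10) = 0 (attained at k = 0)
  C[1][1] = min over k of (A[1][0] + B[0][1] = 3 + 10 = 13, A[1][1] + B[1][1] = 10 + 6 = 16, A[1][2] + B[2][1] = 7 + 4 = 11) = 11 (attained at k = 2)
  C[1][2] = min over k of (A[1][0] + B[0][2] = 3 + 10 = 13, A[1][1] + B[1][2] = 10 + 10 = 20, A[1][2] + B[2][2] = 7 + -5 = 2) = 2 (attained at k = 2)
  C[2][0] = min over k of (A[2][0] + B[0][0] = 2 + -3 = -1, A[2][1] + B[1][0] = 1 + 5 = 6, A[2][2] + B[2][0] = 7 + 3 = 10) = -1 (attained at k = 0)
  C[2][1] = min over k of (A[2][0] + B[0][1] = 2 + 10 = 12, A[2][1] + B[1][1] = 1 + 6 = 7, A[2][2] + B[2][1] = 7 + 4 = 11) = 7 (attained at k = 1)
  C[2][2] = min over k of (A[2][0] + B[0][2] = 2 + 10 = 12, A[2][1] + B[1][2] = 1 + 10 = 11, A[2][2] + B[2][2] = 7 + -5 = 2) = 2 (attained at k = 2)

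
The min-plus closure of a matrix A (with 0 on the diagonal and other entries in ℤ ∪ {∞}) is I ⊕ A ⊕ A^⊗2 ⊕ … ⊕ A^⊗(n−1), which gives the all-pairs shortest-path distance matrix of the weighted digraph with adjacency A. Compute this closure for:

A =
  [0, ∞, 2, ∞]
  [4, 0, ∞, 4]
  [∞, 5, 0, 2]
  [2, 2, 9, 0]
Closure =
  [0, 6, 2, 4]
  [4, 0, 6, 4]
  [4, 4, 0, 2]
  [2, 2, 4, 0]

This is the Floyd-Warshall all-pairs shortest-path computation. For each intermediate vertex k = 0, 1, …, 3, update dist[i][j] ← min(dist[i][j], dist[i][k] + dist[k][j]). The final matrix gives, for each (i, j), the minimum total weight of any directed path from i to j (possibly empty when i = j).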